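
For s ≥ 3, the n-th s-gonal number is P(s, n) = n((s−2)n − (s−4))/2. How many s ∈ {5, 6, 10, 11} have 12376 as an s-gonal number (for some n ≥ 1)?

s = 5: P(5, 91) = 12376. ✓
s = 6: P(6, 78) = 12090 and P(6, 79) = 12403; 12376 is not s-gonal.
s = 10: P(10, 56) = 12376. ✓
s = 11: P(11, 52) = 11986 and P(11, 53) = 12455; 12376 is not s-gonal.
Hits: s ∈ {5, 10} → 2.

2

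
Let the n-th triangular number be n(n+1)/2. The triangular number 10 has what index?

4

Set n(n+1)/2 = 10, giving n² + n − 20 = 0.
The discriminant is 1 + 8·10 = 81, and √81 = 9.
So n = (-1 + 9) / 2 = 8/2 = 4.
Check: 4·5/2 = 10. ✓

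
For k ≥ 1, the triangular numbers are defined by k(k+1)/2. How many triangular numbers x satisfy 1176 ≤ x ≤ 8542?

The n-th triangular number is n(n+1)/2.
Smallest index with value ≥ 1176: n = 48 (giving 1176).
Largest index with value ≤ 8542: n = 130 (giving 8515).
Indices 48 through 130: 83 terms.

83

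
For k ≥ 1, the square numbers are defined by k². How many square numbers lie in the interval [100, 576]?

15

The n-th square number is n².
Smallest index with value ≥ 100: n = 10 (giving 100).
Largest index with value ≤ 576: n = 24 (giving 576).
Indices 10 through 24: 15 terms.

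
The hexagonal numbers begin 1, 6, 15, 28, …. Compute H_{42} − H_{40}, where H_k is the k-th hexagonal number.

326

42·(2·42 − 1) = 3486 and 40·(2·40 − 1) = 3160.
Difference: 3486 − 3160 = 326.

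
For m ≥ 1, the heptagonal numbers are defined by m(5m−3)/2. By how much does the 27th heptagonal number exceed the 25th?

257

27·(5·27 − 3)/2 = 1782 and 25·(5·25 − 3)/2 = 1525.
Difference: 1782 − 1525 = 257.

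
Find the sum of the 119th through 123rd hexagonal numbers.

145825

Σ i(2i−1) = 2Σi² − Σi over i = 119..123.
Σi = 7626 − 7021 = 605 and Σi² = 627874 − 554659 = 73215.
2·73215 − 1·605 = 145825.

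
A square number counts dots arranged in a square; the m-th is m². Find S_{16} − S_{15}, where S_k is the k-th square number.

31

n² − (n−1)² = 2n − 1, so 16² − 15² = 2·16 − 1 = 31.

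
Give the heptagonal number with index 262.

The 262nd heptagonal number is n(5n−3)/2 with n = 262.
262·(5·262 − 3)/2 = 262·1307/2 = 171217.

171217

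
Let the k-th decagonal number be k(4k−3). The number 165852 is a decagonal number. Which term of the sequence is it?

204

Set n(4n−3) = 165852, giving 4n² − 3n − 165852 = 0.
The discriminant is 9 + 16·165852 = 2653641, and √2653641 = 1629.
So n = (3 + 1629) / 8 = 1632/8 = 204.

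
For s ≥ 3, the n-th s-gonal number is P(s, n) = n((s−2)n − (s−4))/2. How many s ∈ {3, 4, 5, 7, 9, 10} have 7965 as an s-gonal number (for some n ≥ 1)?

s = 3: P(3, 125) = 7875 and P(3, 126) = 8001; 7965 is not s-gonal.
s = 4: P(4, 89) = 7921 and P(4, 90) = 8100; 7965 is not s-gonal.
s = 5: P(5, 73) = 7957 and P(5, 74) = 8177; 7965 is not s-gonal.
s = 7: P(7, 56) = 7756 and P(7, 57) = 8037; 7965 is not s-gonal.
s = 9: P(9, 48) = 7944 and P(9, 49) = 8281; 7965 is not s-gonal.
s = 10: P(10, 45) = 7965. ✓
Hits: s ∈ {10} → 1.

1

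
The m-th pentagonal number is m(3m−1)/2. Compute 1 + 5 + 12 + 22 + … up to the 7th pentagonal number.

Σ i(3i−1)/2 = (3Σi² − Σi) / 2 over i = 1..7.
Σi = 28 and Σi² = 140.
(3·140 − 1·28) / 2 = 392/2 = 196.

196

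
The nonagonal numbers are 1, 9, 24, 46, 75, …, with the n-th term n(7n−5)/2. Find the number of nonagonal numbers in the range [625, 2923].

16

The n-th nonagonal number is n(7n−5)/2.
Smallest index with value ≥ 625: n = 14 (giving 651).
Largest index with value ≤ 2923: n = 29 (giving 2871).
Indices 14 through 29: 16 terms.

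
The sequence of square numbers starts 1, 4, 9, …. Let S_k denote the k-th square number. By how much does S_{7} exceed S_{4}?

33

7² = 49 and 4² = 16.
Difference: 49 − 16 = 33.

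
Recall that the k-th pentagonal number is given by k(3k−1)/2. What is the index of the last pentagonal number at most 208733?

373

Solve n(3n−1)/2 ≤ 208733 for integer n.
n = 373 gives 208507 ≤ 208733, while n = 374 gives 209627 > 208733; so the answer is index 373.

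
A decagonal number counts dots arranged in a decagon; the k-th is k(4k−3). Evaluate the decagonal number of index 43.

The 43rd decagonal number is n(4n−3) with n = 43.
43·(4·43 − 3) = 43·169 = 7267.

7267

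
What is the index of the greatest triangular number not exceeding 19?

5

Solve n(n+1)/2 ≤ 19 for integer n.
n = 5 gives 15 ≤ 19, while n = 6 gives 21 > 19; so the answer is index 5.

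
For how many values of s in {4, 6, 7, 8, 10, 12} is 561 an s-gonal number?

2

s = 4: P(4, 23) = 529 and P(4, 24) = 576; 561 is not s-gonal.
s = 6: P(6, 17) = 561. ✓
s = 7: P(7, 15) = 540 and P(7, 16) = 616; 561 is not s-gonal.
s = 8: P(8, 14) = 560 and P(8, 15) = 645; 561 is not s-gonal.
s = 10: P(10, 12) = 540 and P(10, 13) = 637; 561 is not s-gonal.
s = 12: P(12, 11) = 561. ✓
Hits: s ∈ {6, 12} → 2.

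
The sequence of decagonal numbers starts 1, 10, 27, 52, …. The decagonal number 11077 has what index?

53

Set n(4n−3) = 11077, giving 4n² − 3n − 11077 = 0.
The discriminant is 9 + 16·11077 = 177241, and √177241 = 421.
So n = (3 + 421) / 8 = 424/8 = 53.
Check: 53·(4·53 − 3) = 11077. ✓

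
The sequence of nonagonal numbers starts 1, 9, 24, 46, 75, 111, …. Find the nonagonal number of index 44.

44·(7·44 − 5)/2 = 44·303/2 = 6666.

6666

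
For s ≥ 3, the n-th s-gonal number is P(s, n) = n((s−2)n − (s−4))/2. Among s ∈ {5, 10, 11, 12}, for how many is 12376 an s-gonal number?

2

s = 5: P(5, 91) = 12376. ✓
s = 10: P(10, 56) = 12376. ✓
s = 11: P(11, 52) = 11986 and P(11, 53) = 12455; 12376 is not s-gonal.
s = 12: P(12, 50) = 12300 and P(12, 51) = 12801; 12376 is not s-gonal.
Hits: s ∈ {5, 10} → 2.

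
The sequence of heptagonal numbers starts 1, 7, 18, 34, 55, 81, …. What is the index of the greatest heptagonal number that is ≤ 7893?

Solve n(5n−3)/2 ≤ 7893 for integer n.
n = 56 gives 7756 ≤ 7893, while n = 57 gives 8037 > 7893; so the answer is index 56.

56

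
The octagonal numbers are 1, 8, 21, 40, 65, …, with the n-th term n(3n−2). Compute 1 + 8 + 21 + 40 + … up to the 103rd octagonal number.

1097980

Σ i(3i−2) = 3Σi² − 2Σi over i = 1..103.
Σi = 5356 and Σi² = 369564.
3·369564 − 2·5356 = 1097980.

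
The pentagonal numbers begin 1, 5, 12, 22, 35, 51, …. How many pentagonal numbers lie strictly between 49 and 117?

The n-th pentagonal number is n(3n−1)/2.
Smallest index with value > 49: n = 6 (giving 51).
Largest index with value < 117: n = 8 (giving 92).
Indices 6 through 8: 3 terms.

3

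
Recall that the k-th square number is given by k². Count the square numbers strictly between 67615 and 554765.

484

The n-th square number is n².
Smallest index with value > 67615: n = 261 (giving 68121).
Largest index with value < 554765: n = 744 (giving 553536).
Indices 261 through 744: 484 terms.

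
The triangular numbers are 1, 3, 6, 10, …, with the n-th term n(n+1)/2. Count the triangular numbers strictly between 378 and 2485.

42

The n-th triangular number is n(n+1)/2.
Smallest index with value > 378: n = 28 (giving 406).
Largest index with value < 2485: n = 69 (giving 2415).
Indices 28 through 69: 42 terms.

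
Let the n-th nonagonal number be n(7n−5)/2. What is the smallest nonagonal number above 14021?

Solve n(7n−5)/2 > 14021 for integer n.
The largest n with value ≤ 14021 is 63 (since 13734 ≤ 14021 < 14176), so the first above is n = 64, value 14176.

14176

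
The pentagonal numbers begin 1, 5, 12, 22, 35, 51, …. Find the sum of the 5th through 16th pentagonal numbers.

Σ i(3i−1)/2 = (3Σi² − Σi) / 2 over i = 5..16.
Σi = 136 − 10 = 126 and Σi² = 1496 − 30 = 1466.
(3·1466 − 1·126) / 2 = 4272/2 = 2136.

2136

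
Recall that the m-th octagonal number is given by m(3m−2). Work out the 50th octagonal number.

7400

The 50th octagonal number is n(3n−2) with n = 50.
50·(3·50 − 2) = 50·148 = 7400.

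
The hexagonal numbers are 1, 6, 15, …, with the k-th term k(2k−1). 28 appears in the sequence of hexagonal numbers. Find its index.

4

Set n(2n−1) = 28, giving 2n² − n − 28 = 0.
The discriminant is 1 + 8·28 = 225, and √225 = 15.
So n = (1 + 15) / 4 = 16/4 = 4.
Check: 4·(2·4 − 1) = 28. ✓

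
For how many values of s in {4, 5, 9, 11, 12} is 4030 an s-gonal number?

s = 4: P(4, 63) = 3969 and P(4, 64) = 4096; 4030 is not s-gonal.
s = 5: P(5, 52) = 4030. ✓
s = 9: P(9, 34) = 3961 and P(9, 35) = 4200; 4030 is not s-gonal.
s = 11: P(11, 30) = 3945 and P(11, 31) = 4216; 4030 is not s-gonal.
s = 12: P(12, 28) = 3808 and P(12, 29) = 4089; 4030 is not s-gonal.
Hits: s ∈ {5} → 1.

1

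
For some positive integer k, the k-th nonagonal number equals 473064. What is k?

368

Set n(7n−5)/2 = 473064, giving 7n² − 5n − 946128 = 0.
The discriminant is 25 + 56·473064 = 26491609, and √26491609 = 5147.
So n = (5 + 5147) / 14 = 5152/14 = 368.
Check: 368·(7·368 − 5)/2 = 473064. ✓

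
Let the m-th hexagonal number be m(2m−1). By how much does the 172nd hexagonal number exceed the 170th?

172·(2·172 − 1) = 58996 and 170·(2·170 − 1) = 57630.
Difference: 58996 − 57630 = 1366.

1366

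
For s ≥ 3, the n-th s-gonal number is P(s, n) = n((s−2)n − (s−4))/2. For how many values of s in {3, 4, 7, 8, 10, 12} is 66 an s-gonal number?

1

s = 3: P(3, 11) = 66. ✓
s = 4: P(4, 8) = 64 and P(4, 9) = 81; 66 is not s-gonal.
s = 7: P(7, 5) = 55 and P(7, 6) = 81; 66 is not s-gonal.
s = 8: P(8, 5) = 65 and P(8, 6) = 96; 66 is not s-gonal.
s = 10: P(10, 4) = 52 and P(10, 5) = 85; 66 is not s-gonal.
s = 12: P(12, 4) = 64 and P(12, 5) = 105; 66 is not s-gonal.
Hits: s ∈ {3} → 1.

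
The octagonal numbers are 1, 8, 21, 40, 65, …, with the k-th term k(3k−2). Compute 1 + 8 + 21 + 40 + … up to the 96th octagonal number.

889296

Σ i(3i−2) = 3Σi² − 2Σi over i = 1..96.
Σi = 4656 and Σi² = 299536.
3·299536 − 2·4656 = 889296.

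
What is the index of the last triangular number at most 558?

Solve n(n+1)/2 ≤ 558 for integer n.
n = 32 gives 528 ≤ 558, while n = 33 gives 561 > 558; so the answer is index 32.

32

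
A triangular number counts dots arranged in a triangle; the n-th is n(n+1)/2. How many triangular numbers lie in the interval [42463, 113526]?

The n-th triangular number is n(n+1)/2.
Smallest index with value ≥ 42463: n = 291 (giving 42486).
Largest index with value ≤ 113526: n = 476 (giving 113526).
Indices 291 through 476: 186 terms.

186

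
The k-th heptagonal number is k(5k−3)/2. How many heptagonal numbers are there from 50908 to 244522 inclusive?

The n-th heptagonal number is n(5n−3)/2.
Smallest index with value ≥ 50908: n = 143 (giving 50908).
Largest index with value ≤ 244522: n = 313 (giving 244453).
Indices 143 through 313: 171 terms.

171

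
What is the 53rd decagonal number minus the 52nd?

Consecutive decagonal numbers differ by 8n − 7: here 8·53 − 7 = 417.

417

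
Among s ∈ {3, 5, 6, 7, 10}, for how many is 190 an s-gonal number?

2

s = 3: P(3, 19) = 190. ✓
s = 5: P(5, 11) = 176 and P(5, 12) = 210; 190 is not s-gonal.
s = 6: P(6, 10) = 190. ✓
s = 7: P(7, 9) = 189 and P(7, 10) = 235; 190 is not s-gonal.
s = 10: P(10, 7) = 175 and P(10, 8) = 232; 190 is not s-gonal.
Hits: s ∈ {3, 6} → 2.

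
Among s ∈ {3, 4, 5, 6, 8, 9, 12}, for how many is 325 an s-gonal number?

s = 3: P(3, 25) = 325. ✓
s = 4: P(4, 18) = 324 and P(4, 19) = 361; 325 is not s-gonal.
s = 5: P(5, 14) = 287 and P(5, 15) = 330; 325 is not s-gonal.
s = 6: P(6, 13) = 325. ✓
s = 8: P(8, 10) = 280 and P(8, 11) = 341; 325 is not s-gonal.
s = 9: P(9, 10) = 325. ✓
s = 12: P(12, 8) = 288 and P(12, 9) = 369; 325 is not s-gonal.
Hits: s ∈ {3, 6, 9} → 3.

3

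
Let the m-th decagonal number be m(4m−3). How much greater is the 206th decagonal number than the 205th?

Consecutive decagonal numbers differ by 8n − 7: here 8·206 − 7 = 1641.

1641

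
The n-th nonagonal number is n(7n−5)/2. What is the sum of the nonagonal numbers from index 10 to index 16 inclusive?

4011

Σ i(7i−5)/2 = (7Σi² − 5Σi) / 2 over i = 10..16.
Σi = 136 − 45 = 91 and Σi² = 1496 − 285 = 1211.
(7·1211 − 5·91) / 2 = 8022/2 = 4011.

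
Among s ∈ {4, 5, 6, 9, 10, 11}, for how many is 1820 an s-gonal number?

s = 4: P(4, 42) = 1764 and P(4, 43) = 1849; 1820 is not s-gonal.
s = 5: P(5, 35) = 1820. ✓
s = 6: P(6, 30) = 1770 and P(6, 31) = 1891; 1820 is not s-gonal.
s = 9: P(9, 23) = 1794 and P(9, 24) = 1956; 1820 is not s-gonal.
s = 10: P(10, 21) = 1701 and P(10, 22) = 1870; 1820 is not s-gonal.
s = 11: P(11, 20) = 1730 and P(11, 21) = 1911; 1820 is not s-gonal.
Hits: s ∈ {5} → 1.

1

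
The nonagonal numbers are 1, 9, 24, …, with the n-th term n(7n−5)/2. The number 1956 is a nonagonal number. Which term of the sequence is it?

24

Set n(7n−5)/2 = 1956, giving 7n² − 5n − 3912 = 0.
The discriminant is 25 + 56·1956 = 109561, and √109561 = 331.
So n = (5 + 331) / 14 = 336/14 = 24.
Check: 24·(7·24 − 5)/2 = 1956. ✓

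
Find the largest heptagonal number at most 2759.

2673

Solve n(5n−3)/2 ≤ 2759 for integer n.
n = 33 gives 2673 ≤ 2759, while n = 34 gives 2839 > 2759; so the answer is 2673.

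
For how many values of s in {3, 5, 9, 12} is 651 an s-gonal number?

s = 3: P(3, 35) = 630 and P(3, 36) = 666; 651 is not s-gonal.
s = 5: P(5, 21) = 651. ✓
s = 9: P(9, 14) = 651. ✓
s = 12: P(12, 11) = 561 and P(12, 12) = 672; 651 is not s-gonal.
Hits: s ∈ {5, 9} → 2.

2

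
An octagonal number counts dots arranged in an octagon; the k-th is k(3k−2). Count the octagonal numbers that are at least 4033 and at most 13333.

31

The n-th octagonal number is n(3n−2).
Smallest index with value ≥ 4033: n = 37 (giving 4033).
Largest index with value ≤ 13333: n = 67 (giving 13333).
Indices 37 through 67: 31 terms.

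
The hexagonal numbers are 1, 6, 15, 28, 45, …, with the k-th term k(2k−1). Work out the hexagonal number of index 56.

56·(2·56 − 1) = 56·111 = 6216.

6216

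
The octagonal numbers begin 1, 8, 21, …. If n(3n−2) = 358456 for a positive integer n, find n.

346

Set n(3n−2) = 358456, giving 3n² − 2n − 358456 = 0.
So n = (2 + 2074) / 6 = 2076/6 = 346.
Check: 346·(3·346 − 2) = 358456. ✓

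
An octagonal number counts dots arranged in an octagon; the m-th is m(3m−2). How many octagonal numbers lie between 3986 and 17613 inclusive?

The n-th octagonal number is n(3n−2).
Smallest index with value ≥ 3986: n = 37 (giving 4033).
Largest index with value ≤ 17613: n = 76 (giving 17176).
Indices 37 through 76: 40 terms.

40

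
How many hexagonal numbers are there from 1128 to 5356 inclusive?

29

The n-th hexagonal number is n(2n−1).
Smallest index with value ≥ 1128: n = 24 (giving 1128).
Largest index with value ≤ 5356: n = 52 (giving 5356).
Indices 24 through 52: 29 terms.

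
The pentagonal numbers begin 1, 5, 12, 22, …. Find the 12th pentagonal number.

210

The 12th pentagonal number is n(3n−1)/2 with n = 12.
12·(3·12 − 1)/2 = 12·35/2 = 210.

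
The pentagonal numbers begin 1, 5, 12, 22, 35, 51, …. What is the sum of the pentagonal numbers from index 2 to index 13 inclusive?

Σ i(3i−1)/2 = (3Σi² − Σi) / 2 over i = 2..13.
Σi = 91 − 1 = 90 and Σi² = 819 − 1 = 818.
(3·818 − 1·90) / 2 = 2364/2 = 1182.

1182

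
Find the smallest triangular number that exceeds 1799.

1830

Solve n(n+1)/2 > 1799 for integer n.
The largest n with value ≤ 1799 is 59 (since 1770 ≤ 1799 < 1830), so the first above is n = 60, value 1830.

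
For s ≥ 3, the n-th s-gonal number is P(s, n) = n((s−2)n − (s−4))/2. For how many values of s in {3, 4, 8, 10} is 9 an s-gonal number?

1

s = 3: P(3, 3) = 6 and P(3, 4) = 10; 9 is not s-gonal.
s = 4: P(4, 3) = 9. ✓
s = 8: P(8, 2) = 8 and P(8, 3) = 21; 9 is not s-gonal.
s = 10: P(10, 1) = 1 and P(10, 2) = 10; 9 is not s-gonal.
Hits: s ∈ {4} → 1.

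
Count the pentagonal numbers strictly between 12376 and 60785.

The n-th pentagonal number is n(3n−1)/2.
Smallest index with value > 12376: n = 92 (giving 12650).
Largest index with value < 60785: n = 201 (giving 60501).
Indices 92 through 201: 110 terms.

110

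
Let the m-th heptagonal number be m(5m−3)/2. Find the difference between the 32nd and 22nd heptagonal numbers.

32·(5·32 − 3)/2 = 2512 and 22·(5·22 − 3)/2 = 1177.
Difference: 2512 − 1177 = 1335.

1335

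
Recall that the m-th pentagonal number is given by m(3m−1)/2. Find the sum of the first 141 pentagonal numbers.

Σ i(3i−1)/2 = (3Σi² − Σi) / 2 over i = 1..141.
Σi = 10011 and Σi² = 944371.
(3·944371 − 1·10011) / 2 = 2823102/2 = 1411551.

1411551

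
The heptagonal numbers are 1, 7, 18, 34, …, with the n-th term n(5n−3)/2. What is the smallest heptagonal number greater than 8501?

8614

Solve n(5n−3)/2 > 8501 for integer n.
The largest n with value ≤ 8501 is 58 (since 8323 ≤ 8501 < 8614), so the first above is n = 59, value 8614.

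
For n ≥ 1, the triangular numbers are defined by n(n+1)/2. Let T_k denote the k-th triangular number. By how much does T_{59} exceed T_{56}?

59·60/2 = 1770 and 56·57/2 = 1596.
Difference: 1770 − 1596 = 174.

174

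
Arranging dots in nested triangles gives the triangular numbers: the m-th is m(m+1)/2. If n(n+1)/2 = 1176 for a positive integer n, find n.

48

Set n(n+1)/2 = 1176, giving n² + n − 2352 = 0.
So n = (-1 + 97) / 2 = 96/2 = 48.
Check: 48·49/2 = 1176. ✓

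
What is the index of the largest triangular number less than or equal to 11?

Solve n(n+1)/2 ≤ 11 for integer n.
n = 4 gives 10 ≤ 11, while n = 5 gives 15 > 11; so the answer is index 4.

4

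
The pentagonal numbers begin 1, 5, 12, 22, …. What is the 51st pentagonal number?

3876

51·(3·51 − 1)/2 = 51·152/2 = 51·76 = 3876.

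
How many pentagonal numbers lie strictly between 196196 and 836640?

385

The n-th pentagonal number is n(3n−1)/2.
Smallest index with value > 196196: n = 362 (giving 196385).
Largest index with value < 836640: n = 746 (giving 834401).
Indices 362 through 746: 385 terms.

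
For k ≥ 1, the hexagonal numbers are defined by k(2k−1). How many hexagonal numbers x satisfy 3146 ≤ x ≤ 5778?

15

The n-th hexagonal number is n(2n−1).
Smallest index with value ≥ 3146: n = 40 (giving 3160).
Largest index with value ≤ 5778: n = 54 (giving 5778).
Indices 40 through 54: 15 terms.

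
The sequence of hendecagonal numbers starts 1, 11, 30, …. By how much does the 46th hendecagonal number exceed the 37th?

46·(9·46 − 7)/2 = 9361 and 37·(9·37 − 7)/2 = 6031.
Difference: 9361 − 6031 = 3330.

3330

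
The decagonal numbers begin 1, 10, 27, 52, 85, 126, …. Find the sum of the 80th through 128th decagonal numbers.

2143848

Σ i(4i−3) = 4Σi² − 3Σi over i = 80..128.
Σi = 8256 − 3160 = 5096 and Σi² = 707264 − 167480 = 539784.
4·539784 − 3·5096 = 2143848.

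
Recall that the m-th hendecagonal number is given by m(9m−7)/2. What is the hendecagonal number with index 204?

The 204th hendecagonal number is n(9n−7)/2 with n = 204.
204·(9·204 − 7)/2 = 204·1829/2 = 186558.

186558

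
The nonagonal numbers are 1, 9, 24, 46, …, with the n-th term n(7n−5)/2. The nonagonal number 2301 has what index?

Set n(7n−5)/2 = 2301, giving 7n² − 5n − 4602 = 0.
The discriminant is 25 + 56·2301 = 128881, and √128881 = 359.
So n = (5 + 359) / 14 = 364/14 = 26.

26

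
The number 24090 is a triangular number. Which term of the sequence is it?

219

Set n(n+1)/2 = 24090, giving n² + n − 48180 = 0.
The discriminant is 1 + 8·24090 = 192721, and √192721 = 439.
So n = (-1 + 439) / 2 = 438/2 = 219.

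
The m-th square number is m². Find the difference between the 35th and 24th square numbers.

35² = 1225 and 24² = 576.
Difference: 1225 − 576 = 649.

649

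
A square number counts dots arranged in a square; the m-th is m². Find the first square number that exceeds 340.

361

Solve n² > 340 for integer n.
The largest n with value ≤ 340 is 18 (since 324 ≤ 340 < 361), so the first above is n = 19, value 361.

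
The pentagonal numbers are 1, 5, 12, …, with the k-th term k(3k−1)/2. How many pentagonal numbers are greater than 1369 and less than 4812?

26

The n-th pentagonal number is n(3n−1)/2.
Smallest index with value > 1369: n = 31 (giving 1426).
Largest index with value < 4812: n = 56 (giving 4676).
Indices 31 through 56: 26 terms.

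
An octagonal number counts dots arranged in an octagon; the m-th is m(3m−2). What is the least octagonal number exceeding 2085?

Solve n(3n−2) > 2085 for integer n.
The largest n with value ≤ 2085 is 26 (since 1976 ≤ 2085 < 2133), so the first above is n = 27, value 2133.

2133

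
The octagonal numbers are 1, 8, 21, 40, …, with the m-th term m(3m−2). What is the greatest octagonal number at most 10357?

10325

Solve n(3n−2) ≤ 10357 for integer n.
n = 59 gives 10325 ≤ 10357, while n = 60 gives 10680 > 10357; so the answer is 10325.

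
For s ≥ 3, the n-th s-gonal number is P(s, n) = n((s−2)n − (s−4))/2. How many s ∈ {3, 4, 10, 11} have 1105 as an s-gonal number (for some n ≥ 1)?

s = 3: P(3, 46) = 1081 and P(3, 47) = 1128; 1105 is not s-gonal.
s = 4: P(4, 33) = 1089 and P(4, 34) = 1156; 1105 is not s-gonal.
s = 10: P(10, 17) = 1105. ✓
s = 11: P(11, 16) = 1096 and P(11, 17) = 1241; 1105 is not s-gonal.
Hits: s ∈ {10} → 1.

1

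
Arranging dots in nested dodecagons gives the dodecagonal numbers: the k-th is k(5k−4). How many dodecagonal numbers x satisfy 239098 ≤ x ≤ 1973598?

The n-th dodecagonal number is n(5n−4).
Smallest index with value ≥ 239098: n = 220 (giving 241120).
Largest index with value ≤ 1973598: n = 628 (giving 1969408).
Indices 220 through 628: 409 terms.

409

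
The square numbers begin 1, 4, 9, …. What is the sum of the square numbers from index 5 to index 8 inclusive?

Σ_{i=5}^{8} i² = 204 − 30 = 174.

174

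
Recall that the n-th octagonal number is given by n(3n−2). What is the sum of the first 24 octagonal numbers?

Σ i(3i−2) = 3Σi² − 2Σi over i = 1..24.
Σi = 300 and Σi² = 4900.
3·4900 − 2·300 = 14100.

14100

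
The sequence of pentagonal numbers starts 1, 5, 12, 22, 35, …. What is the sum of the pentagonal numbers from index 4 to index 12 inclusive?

Σ i(3i−1)/2 = (3Σi² − Σi) / 2 over i = 4..12.
Σi = 78 − 6 = 72 and Σi² = 650 − 14 = 636.
(3·636 − 1·72) / 2 = 1836/2 = 918.

918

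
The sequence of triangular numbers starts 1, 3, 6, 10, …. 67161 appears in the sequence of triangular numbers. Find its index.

366

Set n(n+1)/2 = 67161, giving n² + n − 134322 = 0.
So n = (-1 + 733) / 2 = 732/2 = 366.
Check: 366·367/2 = 67161. ✓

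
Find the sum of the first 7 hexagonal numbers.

252

Σ i(2i−1) = 2Σi² − Σi over i = 1..7.
Σi = 28 and Σi² = 140.
2·140 − 1·28 = 252.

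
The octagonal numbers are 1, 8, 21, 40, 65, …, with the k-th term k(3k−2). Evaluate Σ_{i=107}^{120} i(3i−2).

Σ i(3i−2) = 3Σi² − 2Σi over i = 107..120.
Σi = 7260 − 5671 = 1589 and Σi² = 583220 − 402641 = 180579.
3·180579 − 2·1589 = 538559.

538559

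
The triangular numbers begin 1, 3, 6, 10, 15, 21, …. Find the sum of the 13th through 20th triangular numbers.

Σ i(i+1)/2 = (Σi² + Σi) / 2 over i = 13..20.
Σi = 210 − 78 = 132 and Σi² = 2870 − 650 = 2220.
(1·2220 + 1·132) / 2 = 2352/2 = 1176.

1176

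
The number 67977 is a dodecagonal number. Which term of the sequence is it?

Set n(5n−4) = 67977, giving 5n² − 4n − 67977 = 0.
The discriminant is 16 + 20·67977 = 1359556, and √1359556 = 1166.
So n = (4 + 1166) / 10 = 1170/10 = 117.
Check: 117·(5·117 − 4) = 67977. ✓

117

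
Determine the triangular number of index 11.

66

The 11th triangular number is n(n+1)/2 with n = 11.
11·12/2 = 132/2 = 66.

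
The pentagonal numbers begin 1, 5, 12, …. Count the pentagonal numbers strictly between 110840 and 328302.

The n-th pentagonal number is n(3n−1)/2.
Smallest index with value > 110840: n = 273 (giving 111657).
Largest index with value < 328302: n = 467 (giving 326900).
Indices 273 through 467: 195 terms.

195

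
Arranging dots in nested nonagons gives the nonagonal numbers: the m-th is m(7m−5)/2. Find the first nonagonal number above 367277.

Solve n(7n−5)/2 > 367277 for integer n.
The largest n with value ≤ 367277 is 324 (since 366606 ≤ 367277 < 368875), so the first above is n = 325, value 368875.

368875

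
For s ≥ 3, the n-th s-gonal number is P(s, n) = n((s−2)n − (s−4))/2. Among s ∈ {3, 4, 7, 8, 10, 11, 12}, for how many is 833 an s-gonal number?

2

s = 3: P(3, 40) = 820 and P(3, 41) = 861; 833 is not s-gonal.
s = 4: P(4, 28) = 784 and P(4, 29) = 841; 833 is not s-gonal.
s = 7: P(7, 18) = 783 and P(7, 19) = 874; 833 is not s-gonal.
s = 8: P(8, 17) = 833. ✓
s = 10: P(10, 14) = 742 and P(10, 15) = 855; 833 is not s-gonal.
s = 11: P(11, 14) = 833. ✓
s = 12: P(12, 13) = 793 and P(12, 14) = 924; 833 is not s-gonal.
Hits: s ∈ {8, 11} → 2.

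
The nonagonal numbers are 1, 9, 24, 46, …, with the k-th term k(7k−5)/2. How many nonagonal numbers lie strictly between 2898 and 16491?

The n-th nonagonal number is n(7n−5)/2.
Smallest index with value > 2898: n = 30 (giving 3075).
Largest index with value < 16491: n = 68 (giving 16014).
Indices 30 through 68: 39 terms.

39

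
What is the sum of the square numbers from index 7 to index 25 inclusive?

Σ_{i=7}^{25} i² = 5525 − 91 = 5434.

5434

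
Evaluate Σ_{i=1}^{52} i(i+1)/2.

Σ i(i+1)/2 = (Σi² + Σi) / 2 over i = 1..52.
Σi = 1378 and Σi² = 48230.
(1·48230 + 1·1378) / 2 = 49608/2 = 24804.

24804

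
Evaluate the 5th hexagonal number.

5·(2·5 − 1) = 5·9 = 45.

45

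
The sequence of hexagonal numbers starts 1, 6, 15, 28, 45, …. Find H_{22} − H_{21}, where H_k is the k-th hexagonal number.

85

Consecutive hexagonal numbers differ by 4n − 3: here 4·22 − 3 = 85.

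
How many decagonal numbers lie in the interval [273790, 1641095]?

The n-th decagonal number is n(4n−3).
Smallest index with value ≥ 273790: n = 262 (giving 273790).
Largest index with value ≤ 1641095: n = 640 (giving 1636480).
Indices 262 through 640: 379 terms.

379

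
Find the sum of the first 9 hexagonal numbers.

Σ i(2i−1) = 2Σi² − Σi over i = 1..9.
Σi = 45 and Σi² = 285.
2·285 − 1·45 = 525.

525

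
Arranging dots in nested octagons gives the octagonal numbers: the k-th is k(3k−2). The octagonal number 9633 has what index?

Set n(3n−2) = 9633, giving 3n² − 2n − 9633 = 0.
The discriminant is 4 + 12·9633 = 115600, and √115600 = 340.
So n = (2 + 340) / 6 = 342/6 = 57.

57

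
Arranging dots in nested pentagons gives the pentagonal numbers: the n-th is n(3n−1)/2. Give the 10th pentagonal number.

10·(3·10 − 1)/2 = 10·29/2 = 145.

145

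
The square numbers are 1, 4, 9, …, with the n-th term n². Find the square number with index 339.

114921

The 339th square number is n² with n = 339.
339² = 114921.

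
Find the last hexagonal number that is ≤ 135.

120

Solve n(2n−1) ≤ 135 for integer n.
n = 8 gives 120 ≤ 135, while n = 9 gives 153 > 135; so the answer is 120.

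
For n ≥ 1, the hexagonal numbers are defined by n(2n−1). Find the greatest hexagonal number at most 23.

15

Solve n(2n−1) ≤ 23 for integer n.
n = 3 gives 15 ≤ 23, while n = 4 gives 28 > 23; so the answer is 15.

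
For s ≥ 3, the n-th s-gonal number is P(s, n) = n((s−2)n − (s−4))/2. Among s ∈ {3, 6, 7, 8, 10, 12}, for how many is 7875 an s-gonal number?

2

s = 3: P(3, 125) = 7875. ✓
s = 6: P(6, 63) = 7875. ✓
s = 7: P(7, 56) = 7756 and P(7, 57) = 8037; 7875 is not s-gonal.
s = 8: P(8, 51) = 7701 and P(8, 52) = 8008; 7875 is not s-gonal.
s = 10: P(10, 44) = 7612 and P(10, 45) = 7965; 7875 is not s-gonal.
s = 12: P(12, 40) = 7840 and P(12, 41) = 8241; 7875 is not s-gonal.
Hits: s ∈ {3, 6} → 2.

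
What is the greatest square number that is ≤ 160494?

160000

Solve n² ≤ 160494 for integer n.
n = 400 gives 160000 ≤ 160494, while n = 401 gives 160801 > 160494; so the answer is 160000.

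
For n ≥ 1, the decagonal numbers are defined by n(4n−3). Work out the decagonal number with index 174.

120582

The 174th decagonal number is n(4n−3) with n = 174.
174·(4·174 − 3) = 174·693 = 120582.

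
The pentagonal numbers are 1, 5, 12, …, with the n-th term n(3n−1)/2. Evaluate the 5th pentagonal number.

35

5·(3·5 − 1)/2 = 5·14/2 = 5·7 = 35.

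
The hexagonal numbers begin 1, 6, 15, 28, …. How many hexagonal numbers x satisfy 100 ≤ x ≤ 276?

The n-th hexagonal number is n(2n−1).
Smallest index with value ≥ 100: n = 8 (giving 120).
Largest index with value ≤ 276: n = 12 (giving 276).
Indices 8 through 12: 5 terms.

5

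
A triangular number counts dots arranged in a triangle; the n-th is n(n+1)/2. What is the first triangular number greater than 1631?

Solve n(n+1)/2 > 1631 for integer n.
The largest n with value ≤ 1631 is 56 (since 1596 ≤ 1631 < 1653), so the first above is n = 57, value 1653.

1653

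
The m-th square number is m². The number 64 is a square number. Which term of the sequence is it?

We need n² = 64, so n = √64 = 8.

8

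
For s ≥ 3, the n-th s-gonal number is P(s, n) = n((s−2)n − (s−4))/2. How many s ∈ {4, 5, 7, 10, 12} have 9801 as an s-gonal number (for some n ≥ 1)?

2

s = 4: P(4, 99) = 9801. ✓
s = 5: P(5, 81) = 9801. ✓
s = 7: P(7, 62) = 9517 and P(7, 63) = 9828; 9801 is not s-gonal.
s = 10: P(10, 49) = 9457 and P(10, 50) = 9850; 9801 is not s-gonal.
s = 12: P(12, 44) = 9504 and P(12, 45) = 9945; 9801 is not s-gonal.
Hits: s ∈ {4, 5} → 2.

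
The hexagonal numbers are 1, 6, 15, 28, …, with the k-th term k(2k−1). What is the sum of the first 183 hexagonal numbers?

4102372

Σ i(2i−1) = 2Σi² − Σi over i = 1..183.
Σi = 16836 and Σi² = 2059604.
2·2059604 − 1·16836 = 4102372.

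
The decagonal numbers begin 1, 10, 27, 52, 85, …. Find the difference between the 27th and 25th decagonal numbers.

27·(4·27 − 3) = 2835 and 25·(4·25 − 3) = 2425.
Difference: 2835 − 2425 = 410.

410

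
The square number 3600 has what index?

We need n² = 3600, so n = √3600 = 60.

60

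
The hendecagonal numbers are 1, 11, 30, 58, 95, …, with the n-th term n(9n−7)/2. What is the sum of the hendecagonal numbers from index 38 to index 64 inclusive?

318573

Σ i(9i−7)/2 = (9Σi² − 7Σi) / 2 over i = 38..64.
Σi = 2080 − 703 = 1377 and Σi² = 89440 − 17575 = 71865.
(9·71865 − 7·1377) / 2 = 637146/2 = 318573.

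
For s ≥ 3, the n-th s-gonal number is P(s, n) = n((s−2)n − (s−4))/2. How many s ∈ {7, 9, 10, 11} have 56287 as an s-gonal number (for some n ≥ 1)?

s = 7: P(7, 150) = 56025 and P(7, 151) = 56776; 56287 is not s-gonal.
s = 9: P(9, 127) = 56134 and P(9, 128) = 57024; 56287 is not s-gonal.
s = 10: P(10, 119) = 56287. ✓
s = 11: P(11, 112) = 56056 and P(11, 113) = 57065; 56287 is not s-gonal.
Hits: s ∈ {10} → 1.

1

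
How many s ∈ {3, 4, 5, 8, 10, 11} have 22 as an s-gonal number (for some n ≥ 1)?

1

s = 3: P(3, 6) = 21 and P(3, 7) = 28; 22 is not s-gonal.
s = 4: P(4, 4) = 16 and P(4, 5) = 25; 22 is not s-gonal.
s = 5: P(5, 4) = 22. ✓
s = 8: P(8, 3) = 21 and P(8, 4) = 40; 22 is not s-gonal.
s = 10: P(10, 2) = 10 and P(10, 3) = 27; 22 is not s-gonal.
s = 11: P(11, 2) = 11 and P(11, 3) = 30; 22 is not s-gonal.
Hits: s ∈ {5} → 1.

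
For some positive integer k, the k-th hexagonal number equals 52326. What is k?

162

Set n(2n−1) = 52326, giving 2n² − n − 52326 = 0.
The discriminant is 1 + 8·52326 = 418609, and √418609 = 647.
So n = (1 + 647) / 4 = 648/4 = 162.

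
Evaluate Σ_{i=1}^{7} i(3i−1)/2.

Σ i(3i−1)/2 = (3Σi² − Σi) / 2 over i = 1..7.
Σi = 28 and Σi² = 140.
(3·140 − 1·28) / 2 = 392/2 = 196.

196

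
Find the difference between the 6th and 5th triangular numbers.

Consecutive triangular numbers differ by n: T_{6} − T_{5} = 6.

6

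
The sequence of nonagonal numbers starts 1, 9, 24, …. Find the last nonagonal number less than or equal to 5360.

5226

Solve n(7n−5)/2 ≤ 5360 for integer n.
n = 39 gives 5226 ≤ 5360, while n = 40 gives 5500 > 5360; so the answer is 5226.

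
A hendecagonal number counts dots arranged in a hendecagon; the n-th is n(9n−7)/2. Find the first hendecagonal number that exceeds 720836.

722201

Solve n(9n−7)/2 > 720836 for integer n.
The largest n with value ≤ 720836 is 400 (since 718600 ≤ 720836 < 722201), so the first above is n = 401, value 722201.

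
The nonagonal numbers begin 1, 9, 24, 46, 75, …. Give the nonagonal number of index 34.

3961

The 34th nonagonal number is n(7n−5)/2 with n = 34.
34·(7·34 − 5)/2 = 34·233/2 = 3961.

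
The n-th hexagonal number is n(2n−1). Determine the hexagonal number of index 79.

12403

The 79th hexagonal number is n(2n−1) with n = 79.
79·(2·79 − 1) = 79·157 = 12403.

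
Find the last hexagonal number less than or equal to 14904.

Solve n(2n−1) ≤ 14904 for integer n.
n = 86 gives 14706 ≤ 14904, while n = 87 gives 15051 > 14904; so the answer is 14706.

14706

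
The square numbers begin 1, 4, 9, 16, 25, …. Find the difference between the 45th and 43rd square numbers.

45² = 2025 and 43² = 1849.
Difference: 2025 − 1849 = 176.

176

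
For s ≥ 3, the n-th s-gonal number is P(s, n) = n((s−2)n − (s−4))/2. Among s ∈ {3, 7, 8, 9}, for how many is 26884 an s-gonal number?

2

s = 3: P(3, 231) = 26796 and P(3, 232) = 27028; 26884 is not s-gonal.
s = 7: P(7, 104) = 26884. ✓
s = 8: P(8, 94) = 26320 and P(8, 95) = 26885; 26884 is not s-gonal.
s = 9: P(9, 88) = 26884. ✓
Hits: s ∈ {7, 9} → 2.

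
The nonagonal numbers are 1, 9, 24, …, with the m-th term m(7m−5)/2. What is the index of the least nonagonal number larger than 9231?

52

Solve n(7n−5)/2 > 9231 for integer n.
The largest n with value ≤ 9231 is 51 (since 8976 ≤ 9231 < 9334), so the first above is n = 52, value 9334.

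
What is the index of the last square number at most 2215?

Solve n² ≤ 2215 for integer n.
n = 47 gives 2209 ≤ 2215, while n = 48 gives 2304 > 2215; so the answer is index 47.

47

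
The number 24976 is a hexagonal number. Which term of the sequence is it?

112

Set n(2n−1) = 24976, giving 2n² − n − 24976 = 0.
So n = (1 + 447) / 4 = 448/4 = 112.
Check: 112·(2·112 − 1) = 24976. ✓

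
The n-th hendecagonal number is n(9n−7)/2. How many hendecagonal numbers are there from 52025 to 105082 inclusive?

The n-th hendecagonal number is n(9n−7)/2.
Smallest index with value ≥ 52025: n = 108 (giving 52110).
Largest index with value ≤ 105082: n = 153 (giving 104805).
Indices 108 through 153: 46 terms.

46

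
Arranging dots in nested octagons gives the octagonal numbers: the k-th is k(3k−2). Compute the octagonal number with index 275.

The 275th octagonal number is n(3n−2) with n = 275.
275·(3·275 − 2) = 275·823 = 226325.

226325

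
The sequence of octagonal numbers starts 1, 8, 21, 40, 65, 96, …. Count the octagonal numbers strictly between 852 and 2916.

The n-th octagonal number is n(3n−2).
Smallest index with value > 852: n = 18 (giving 936).
Largest index with value < 2916: n = 31 (giving 2821).
Indices 18 through 31: 14 terms.

14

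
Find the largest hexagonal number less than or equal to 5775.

5565

Solve n(2n−1) ≤ 5775 for integer n.
n = 53 gives 5565 ≤ 5775, while n = 54 gives 5778 > 5775; so the answer is 5565.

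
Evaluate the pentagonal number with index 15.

15·(3·15 − 1)/2 = 15·44/2 = 15·22 = 330.

330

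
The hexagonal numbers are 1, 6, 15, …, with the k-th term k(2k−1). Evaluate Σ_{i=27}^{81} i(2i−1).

Σ i(2i−1) = 2Σi² − Σi over i = 27..81.
Σi = 3321 − 351 = 2970 and Σi² = 180441 − 6201 = 174240.
2·174240 − 1·2970 = 345510.

345510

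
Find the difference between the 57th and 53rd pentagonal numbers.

658

57·(3·57 − 1)/2 = 4845 and 53·(3·53 − 1)/2 = 4187.
Difference: 4845 − 4187 = 658.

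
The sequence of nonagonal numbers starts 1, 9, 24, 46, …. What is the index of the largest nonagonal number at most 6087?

Solve n(7n−5)/2 ≤ 6087 for integer n.
n = 42 gives 6069 ≤ 6087, while n = 43 gives 6364 > 6087; so the answer is index 42.

42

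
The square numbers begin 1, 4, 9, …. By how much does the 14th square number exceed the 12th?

14² = 196 and 12² = 144.
Difference: 196 − 144 = 52.

52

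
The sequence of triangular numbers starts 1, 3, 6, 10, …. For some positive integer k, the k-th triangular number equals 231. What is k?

Set n(n+1)/2 = 231, giving n² + n − 462 = 0.
The discriminant is 1 + 8·231 = 1849, and √1849 = 43.
So n = (-1 + 43) / 2 = 42/2 = 21.

21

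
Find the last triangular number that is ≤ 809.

780

Solve n(n+1)/2 ≤ 809 for integer n.
n = 39 gives 780 ≤ 809, while n = 40 gives 820 > 809; so the answer is 780.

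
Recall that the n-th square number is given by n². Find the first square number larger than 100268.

100489

Solve n² > 100268 for integer n.
The largest n with value ≤ 100268 is 316 (since 99856 ≤ 100268 < 100489), so the first above is n = 317, value 100489.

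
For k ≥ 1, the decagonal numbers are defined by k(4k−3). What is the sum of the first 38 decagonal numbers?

Σ i(4i−3) = 4Σi² − 3Σi over i = 1..38.
Σi = 741 and Σi² = 19019.
4·19019 − 3·741 = 73853.

73853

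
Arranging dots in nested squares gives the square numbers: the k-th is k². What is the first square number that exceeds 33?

Solve n² > 33 for integer n.
The largest n with value ≤ 33 is 5 (since 25 ≤ 33 < 36), so the first above is n = 6, value 36.

36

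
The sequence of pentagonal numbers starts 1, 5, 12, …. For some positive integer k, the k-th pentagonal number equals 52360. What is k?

Set n(3n−1)/2 = 52360, giving 3n² − n − 104720 = 0.
So n = (1 + 1121) / 6 = 1122/6 = 187.

187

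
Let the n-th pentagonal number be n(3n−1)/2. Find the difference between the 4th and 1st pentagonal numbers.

21

4·(3·4 − 1)/2 = 22 and 1·(3·1 − 1)/2 = 1.
Difference: 22 − 1 = 21.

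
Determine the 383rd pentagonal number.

The 383rd pentagonal number is n(3n−1)/2 with n = 383.
383·(3·383 − 1)/2 = 383·1148/2 = 383·574 = 219842.

219842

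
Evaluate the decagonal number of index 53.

11077

The 53rd decagonal number is n(4n−3) with n = 53.
53·(4·53 − 3) = 53·209 = 11077.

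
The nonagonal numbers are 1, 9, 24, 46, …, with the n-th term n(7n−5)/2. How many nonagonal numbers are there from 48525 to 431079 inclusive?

The n-th nonagonal number is n(7n−5)/2.
Smallest index with value ≥ 48525: n = 119 (giving 49266).
Largest index with value ≤ 431079: n = 351 (giving 430326).
Indices 119 through 351: 233 terms.

233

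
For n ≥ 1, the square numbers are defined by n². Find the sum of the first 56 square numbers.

Σ_{i=1}^{56} i² = 56·57·113/6 = 60116.

60116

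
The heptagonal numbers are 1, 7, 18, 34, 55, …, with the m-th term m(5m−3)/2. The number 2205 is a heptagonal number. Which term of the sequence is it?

Set n(5n−3)/2 = 2205, giving 5n² − 3n − 4410 = 0.
So n = (3 + 297) / 10 = 300/10 = 30.
Check: 30·(5·30 − 3)/2 = 2205. ✓

30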